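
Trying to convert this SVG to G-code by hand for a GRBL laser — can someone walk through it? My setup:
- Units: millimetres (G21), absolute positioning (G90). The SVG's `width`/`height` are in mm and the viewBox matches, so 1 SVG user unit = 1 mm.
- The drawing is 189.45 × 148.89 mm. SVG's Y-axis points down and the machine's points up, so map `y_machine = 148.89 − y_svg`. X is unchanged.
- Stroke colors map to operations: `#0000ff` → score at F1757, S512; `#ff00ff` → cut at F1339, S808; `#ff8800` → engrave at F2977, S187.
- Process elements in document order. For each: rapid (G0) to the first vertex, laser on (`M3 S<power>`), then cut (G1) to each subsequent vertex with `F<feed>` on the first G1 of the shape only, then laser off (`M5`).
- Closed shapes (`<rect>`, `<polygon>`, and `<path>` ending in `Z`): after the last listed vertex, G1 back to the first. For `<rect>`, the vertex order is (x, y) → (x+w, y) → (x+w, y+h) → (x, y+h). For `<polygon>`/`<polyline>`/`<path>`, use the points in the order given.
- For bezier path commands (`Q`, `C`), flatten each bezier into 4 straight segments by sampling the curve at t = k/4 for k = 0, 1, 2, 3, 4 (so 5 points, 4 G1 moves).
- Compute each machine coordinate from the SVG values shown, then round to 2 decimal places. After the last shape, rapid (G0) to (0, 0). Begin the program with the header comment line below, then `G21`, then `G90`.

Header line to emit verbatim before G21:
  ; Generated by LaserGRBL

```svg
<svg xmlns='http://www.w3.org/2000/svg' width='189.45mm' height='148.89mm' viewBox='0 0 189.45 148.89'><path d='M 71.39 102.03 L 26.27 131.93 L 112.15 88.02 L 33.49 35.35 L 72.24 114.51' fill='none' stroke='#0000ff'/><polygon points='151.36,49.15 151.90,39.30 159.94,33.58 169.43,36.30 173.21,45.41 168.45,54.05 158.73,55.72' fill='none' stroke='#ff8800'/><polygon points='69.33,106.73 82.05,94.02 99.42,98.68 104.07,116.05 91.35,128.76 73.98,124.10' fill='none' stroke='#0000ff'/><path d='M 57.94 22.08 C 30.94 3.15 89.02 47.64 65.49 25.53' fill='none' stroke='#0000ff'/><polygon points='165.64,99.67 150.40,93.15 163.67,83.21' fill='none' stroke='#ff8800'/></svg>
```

; Generated by LaserGRBL
G21
G90
G0 X71.39 Y46.86
M3 S512
G1 X26.27 Y16.96 F1757
G1 X112.15 Y60.87
G1 X33.49 Y113.54
G1 X72.24 Y34.38
M5
G0 X151.36 Y99.74
M3 S187
G1 X151.90 Y109.59 F2977
G1 X159.94 Y115.31
G1 X169.43 Y112.59
G1 X173.21 Y103.48
G1 X168.45 Y94.84
G1 X158.73 Y93.17
G1 X151.36 Y99.74
M5
G0 X69.33 Y42.16
M3 S512
G1 X82.05 Y54.87 F1757
G1 X99.42 Y50.21
G1 X104.07 Y32.84
G1 X91.35 Y20.13
G1 X73.98 Y24.79
G1 X69.33 Y42.16
M5
G0 X57.94 Y126.81
M3 S512
G1 X51.04 Y131.15 F1757
G1 X60.41 Y123.89
G1 X70.44 Y117.23
G1 X65.49 Y123.36
M5
G0 X165.64 Y49.22
M3 S187
G1 X150.40 Y55.74 F2977
G1 X163.67 Y65.68
G1 X165.64 Y49.22
M5
G0 X0.00 Y0.00

Since the viewBox matches the mm dimensions, user units are millimetres directly. The only transform is the Y-flip y_m = 148.89 − y_svg.

Shape 1 is a open polyline drawn with `<path>`. Its stroke #0000ff means score at S512, F1757. After flipping Y the toolpath is (71.39,46.86) → (26.27,16.96) → (112.15,60.87) → (33.49,113.54) → (72.24,34.38).

Shape 2 is a regular polygon drawn with `<polygon>`. Its stroke #ff8800 means engrave at S187, F2977. After flipping Y the toolpath is (151.36,99.74) → (151.90,109.59) → (159.94,115.31) → (169.43,112.59) → (173.21,103.48) → (168.45,94.84) → (158.73,93.17) → (151.36,99.74), returning to the start.

Shape 3 is a regular polygon drawn with `<polygon>`. Its stroke #0000ff means score at S512, F1757. After flipping Y the toolpath is (69.33,42.16) → (82.05,54.87) → (99.42,50.21) → (104.07,32.84) → (91.35,20.13) → (73.98,24.79) → (69.33,42.16), returning to the start.

Shape 4 is a cubic bezier drawn with `<path>`. Its stroke #0000ff means score at S512, F1757. After flipping Y the toolpath is (57.94,126.81) → (51.04,131.15) → (60.41,123.89) → (70.44,117.23) → (65.49,123.36).

Shape 5 is a regular polygon drawn with `<polygon>`. Its stroke #ff8800 means engrave at S187, F2977. After flipping Y the toolpath is (165.64,49.22) → (150.40,55.74) → (163.67,65.68) → (165.64,49.22), returning to the start.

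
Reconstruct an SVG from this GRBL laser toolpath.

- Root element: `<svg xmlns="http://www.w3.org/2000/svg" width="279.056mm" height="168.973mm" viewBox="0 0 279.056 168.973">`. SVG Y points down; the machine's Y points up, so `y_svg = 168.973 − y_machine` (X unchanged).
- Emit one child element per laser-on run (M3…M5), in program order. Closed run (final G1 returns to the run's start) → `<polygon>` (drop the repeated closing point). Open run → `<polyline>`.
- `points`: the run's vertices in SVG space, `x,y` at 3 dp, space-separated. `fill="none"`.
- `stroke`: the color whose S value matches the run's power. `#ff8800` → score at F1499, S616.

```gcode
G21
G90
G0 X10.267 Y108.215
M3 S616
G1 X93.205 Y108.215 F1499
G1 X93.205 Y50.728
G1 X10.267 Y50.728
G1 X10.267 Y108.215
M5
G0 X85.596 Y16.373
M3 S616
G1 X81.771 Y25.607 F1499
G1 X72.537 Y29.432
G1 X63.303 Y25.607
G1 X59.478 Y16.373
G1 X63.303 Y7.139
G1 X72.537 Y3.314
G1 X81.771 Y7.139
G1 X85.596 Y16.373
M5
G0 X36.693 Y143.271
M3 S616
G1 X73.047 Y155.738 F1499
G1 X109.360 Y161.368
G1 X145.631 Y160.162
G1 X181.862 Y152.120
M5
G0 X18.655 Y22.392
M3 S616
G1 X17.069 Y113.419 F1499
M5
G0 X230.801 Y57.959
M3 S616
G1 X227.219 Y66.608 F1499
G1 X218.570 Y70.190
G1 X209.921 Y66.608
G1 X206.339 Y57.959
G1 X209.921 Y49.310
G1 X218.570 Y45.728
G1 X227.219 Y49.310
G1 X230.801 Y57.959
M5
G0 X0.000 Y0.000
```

<svg xmlns="http://www.w3.org/2000/svg" width="279.056mm" height="168.973mm" viewBox="0 0 279.056 168.973">
  <polygon points="10.267,60.758 93.205,60.758 93.205,118.245 10.267,118.245" fill="none" stroke="#ff8800"/>
  <polygon points="85.596,152.600 81.771,143.366 72.537,139.541 63.303,143.366 59.478,152.600 63.303,161.834 72.537,165.659 81.771,161.834" fill="none" stroke="#ff8800"/>
  <polyline points="36.693,25.702 73.047,13.235 109.360,7.605 145.631,8.811 181.862,16.853" fill="none" stroke="#ff8800"/>
  <polyline points="18.655,146.581 17.069,55.554" fill="none" stroke="#ff8800"/>
  <polygon points="230.801,111.014 227.219,102.365 218.570,98.783 209.921,102.365 206.339,111.014 209.921,119.663 218.570,123.245 227.219,119.663" fill="none" stroke="#ff8800"/>
</svg>

Machine Y-up, SVG Y-down with viewBox height 168.973, so y_svg = 168.973 − y_machine; X carries over. Every run uses S616, so all elements get stroke `#ff8800` (score).

Run 1: The run returns to its start, so emit a `<polygon>` with points (Y-flipped): 10.267,60.758 93.205,60.758 93.205,118.245 10.267,118.245.

Run 2: The run returns to its start, so emit a `<polygon>` with points (Y-flipped): 85.596,152.600 81.771,143.366 72.537,139.541 63.303,143.366 59.478,152.600 63.303,161.834 72.537,165.659 81.771,161.834.

Run 3: The run is open, so emit a `<polyline>` with points (Y-flipped): 36.693,25.702 73.047,13.235 109.360,7.605 145.631,8.811 181.862,16.853.

Run 4: The run is open, so emit a `<polyline>` with points (Y-flipped): 18.655,146.581 17.069,55.554.

Run 5: The run returns to its start, so emit a `<polygon>` with points (Y-flipped): 230.801,111.014 227.219,102.365 218.570,98.783 209.921,102.365 206.339,111.014 209.921,119.663 218.570,123.245 227.219,119.663.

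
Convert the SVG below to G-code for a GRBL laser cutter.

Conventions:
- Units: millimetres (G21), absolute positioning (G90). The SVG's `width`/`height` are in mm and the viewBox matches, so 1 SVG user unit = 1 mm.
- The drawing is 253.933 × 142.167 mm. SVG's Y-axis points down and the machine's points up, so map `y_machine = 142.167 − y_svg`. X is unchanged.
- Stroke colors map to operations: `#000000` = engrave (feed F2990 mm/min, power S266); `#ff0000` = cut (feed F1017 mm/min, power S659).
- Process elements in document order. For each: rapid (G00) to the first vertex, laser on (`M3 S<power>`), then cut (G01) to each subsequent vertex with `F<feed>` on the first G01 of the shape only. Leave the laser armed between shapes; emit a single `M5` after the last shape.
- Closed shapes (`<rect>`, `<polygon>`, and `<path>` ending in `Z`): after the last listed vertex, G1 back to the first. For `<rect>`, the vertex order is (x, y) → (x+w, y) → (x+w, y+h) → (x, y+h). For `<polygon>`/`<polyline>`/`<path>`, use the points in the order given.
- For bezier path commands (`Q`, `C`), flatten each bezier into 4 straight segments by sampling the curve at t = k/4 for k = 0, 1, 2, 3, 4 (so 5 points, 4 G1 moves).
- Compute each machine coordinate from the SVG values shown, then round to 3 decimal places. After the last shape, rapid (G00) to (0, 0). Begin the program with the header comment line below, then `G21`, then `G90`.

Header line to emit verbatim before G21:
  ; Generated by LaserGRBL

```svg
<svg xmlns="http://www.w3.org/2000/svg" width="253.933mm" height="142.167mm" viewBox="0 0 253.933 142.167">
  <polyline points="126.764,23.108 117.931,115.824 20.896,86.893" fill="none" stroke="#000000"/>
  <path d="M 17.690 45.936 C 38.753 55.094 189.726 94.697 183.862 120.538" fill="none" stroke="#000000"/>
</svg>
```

; Generated by LaserGRBL
G21
G90
G00 X126.764 Y119.059
M3 S266
G01 X117.931 Y26.343 F2990
G01 X20.896 Y55.274
G00 X17.690 Y96.231
M3 S266
G01 X53.365 Y84.345 F2990
G01 X110.874 Y65.186
G01 X163.333 Y42.899
G01 X183.862 Y21.629
M5
G00 X0.000 Y0.000

viewBox `0 0 253.933 142.167` with mm width/height → 1 unit = 1 mm. Flip: y_m = 142.167 − y_svg.

**Shape 1** — `<polyline>` open polyline, stroke `#000000` → engrave (S266, F2990). Machine vertices: (126.764,119.059) → (117.931,26.343) → (20.896,55.274). Open path.

**Shape 2** — `<path>` cubic bezier, stroke `#000000` → engrave (S266, F2990). Control points (SVG): P0=(17.690,45.936), P1=(38.753,55.094), P2=(189.726,94.697), P3=(183.862,120.538); sampled at t=k/4. Machine vertices: (17.690,96.231) → (53.365,84.345) → (110.874,65.186) → (163.333,42.899) → (183.862,21.629). Open path.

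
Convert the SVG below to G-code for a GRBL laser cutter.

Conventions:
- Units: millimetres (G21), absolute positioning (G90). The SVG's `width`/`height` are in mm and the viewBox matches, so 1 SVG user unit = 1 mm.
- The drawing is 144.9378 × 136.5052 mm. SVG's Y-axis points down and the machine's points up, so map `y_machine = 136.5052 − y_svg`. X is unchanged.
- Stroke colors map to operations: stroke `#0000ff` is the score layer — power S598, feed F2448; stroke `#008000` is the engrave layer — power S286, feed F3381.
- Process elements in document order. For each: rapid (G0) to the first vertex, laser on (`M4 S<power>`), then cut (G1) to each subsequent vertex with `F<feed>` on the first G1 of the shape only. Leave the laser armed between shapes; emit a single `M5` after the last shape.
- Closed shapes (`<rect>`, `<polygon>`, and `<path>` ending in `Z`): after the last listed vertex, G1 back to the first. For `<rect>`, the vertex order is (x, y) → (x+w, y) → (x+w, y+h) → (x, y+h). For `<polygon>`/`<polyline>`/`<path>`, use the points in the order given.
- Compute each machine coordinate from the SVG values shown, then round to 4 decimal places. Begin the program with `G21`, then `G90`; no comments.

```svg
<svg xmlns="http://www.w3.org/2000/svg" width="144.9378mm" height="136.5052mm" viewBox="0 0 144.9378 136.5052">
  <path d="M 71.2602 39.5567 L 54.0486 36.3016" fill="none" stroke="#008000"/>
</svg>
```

G21
G90
G0 X71.2602 Y96.9485
M4 S286
G1 X54.0486 Y100.2036 F3381
M5

viewBox `0 0 144.9378 136.5052` with mm width/height → 1 unit = 1 mm. Flip: y_m = 136.5052 − y_svg.

**Shape 1** — `<path>` line segment, stroke `#008000` → engrave (S286, F3381). Machine vertices: (71.2602,96.9485) → (54.0486,100.2036). Open path.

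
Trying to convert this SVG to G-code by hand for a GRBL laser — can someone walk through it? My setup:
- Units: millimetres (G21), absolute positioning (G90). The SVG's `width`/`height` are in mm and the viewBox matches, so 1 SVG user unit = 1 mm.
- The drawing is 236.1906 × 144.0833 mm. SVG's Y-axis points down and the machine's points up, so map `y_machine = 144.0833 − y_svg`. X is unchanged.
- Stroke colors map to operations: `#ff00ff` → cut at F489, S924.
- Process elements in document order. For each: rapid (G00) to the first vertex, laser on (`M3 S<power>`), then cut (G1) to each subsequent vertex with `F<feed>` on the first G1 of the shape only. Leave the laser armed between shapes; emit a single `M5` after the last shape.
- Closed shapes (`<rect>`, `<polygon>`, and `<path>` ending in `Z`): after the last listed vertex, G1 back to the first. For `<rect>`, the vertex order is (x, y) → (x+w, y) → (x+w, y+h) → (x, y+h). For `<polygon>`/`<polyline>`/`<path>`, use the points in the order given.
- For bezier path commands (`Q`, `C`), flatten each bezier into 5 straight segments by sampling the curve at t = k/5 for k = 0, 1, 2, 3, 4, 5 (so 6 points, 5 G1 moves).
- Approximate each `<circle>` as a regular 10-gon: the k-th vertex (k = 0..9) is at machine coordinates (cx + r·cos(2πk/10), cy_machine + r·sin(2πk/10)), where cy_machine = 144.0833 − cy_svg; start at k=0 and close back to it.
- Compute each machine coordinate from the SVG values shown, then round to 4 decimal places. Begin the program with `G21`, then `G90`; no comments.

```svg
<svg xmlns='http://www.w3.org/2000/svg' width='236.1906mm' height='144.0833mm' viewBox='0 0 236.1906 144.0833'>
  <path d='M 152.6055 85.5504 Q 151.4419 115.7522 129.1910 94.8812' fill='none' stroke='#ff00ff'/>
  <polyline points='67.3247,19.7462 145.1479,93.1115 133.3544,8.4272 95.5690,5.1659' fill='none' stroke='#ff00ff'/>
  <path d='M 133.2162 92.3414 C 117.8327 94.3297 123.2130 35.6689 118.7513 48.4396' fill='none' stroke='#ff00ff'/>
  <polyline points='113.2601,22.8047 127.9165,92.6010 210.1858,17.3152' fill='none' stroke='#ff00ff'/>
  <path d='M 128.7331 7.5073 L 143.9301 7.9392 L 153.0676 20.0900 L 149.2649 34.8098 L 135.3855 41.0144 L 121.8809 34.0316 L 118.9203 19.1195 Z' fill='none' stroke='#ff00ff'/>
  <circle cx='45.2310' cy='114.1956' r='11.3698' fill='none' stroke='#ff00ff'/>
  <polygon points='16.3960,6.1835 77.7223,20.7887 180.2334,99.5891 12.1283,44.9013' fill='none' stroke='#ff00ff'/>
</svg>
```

1 u = 1 mm; y_m = 144.0833 − y.

[1] `<path>` quadratic bezier, #ff00ff→cut S924 F489: (152.6055,58.5329) → (151.2966,48.4951) → (148.3007,42.5431) → (143.6178,40.6769) → (137.2479,42.8966) → (129.1910,49.2021)

[2] `<polyline>` open polyline, #ff00ff→cut S924 F489: (67.3247,124.3371) → (145.1479,50.9718) → (133.3544,135.6561) → (95.5690,138.9174)

[3] `<path>` cubic bezier, #ff00ff→cut S924 F489: (133.2162,51.7419) → (126.2329,56.7702) → (122.7639,70.0143) → (121.3400,85.1346) → (120.4921,95.7910) → (118.7513,95.6437)

[4] `<polyline>` open polyline, #ff00ff→cut S924 F489: (113.2601,121.2786) → (127.9165,51.4823) → (210.1858,126.7681)

[5] `<path>` regular polygon, #ff00ff→cut S924 F489: (128.7331,136.5760) → (143.9301,136.1441) → (153.0676,123.9933) → (149.2649,109.2735) → (135.3855,103.0689) → (121.8809,110.0517) → (118.9203,124.9638) → (128.7331,136.5760) (closed)

[6] `<circle>` circle, #ff00ff→cut S924 F489: (56.6008,29.8877) → (54.4294,36.5707) → (48.7445,40.7010) → (41.7175,40.7010) → (36.0326,36.5707) → (33.8612,29.8877) → (36.0326,23.2047) → (41.7175,19.0744) → (48.7445,19.0744) → (54.4294,23.2047) → (56.6008,29.8877) (closed)

[7] `<polygon>` closed polygon, #ff00ff→cut S924 F489: (16.3960,137.8998) → (77.7223,123.2946) → (180.2334,44.4942) → (12.1283,99.1820) → (16.3960,137.8998) (closed)

G21
G90
G00 X152.6055 Y58.5329
M3 S924
G1 X151.2966 Y48.4951 F489
G1 X148.3007 Y42.5431
G1 X143.6178 Y40.6769
G1 X137.2479 Y42.8966
G1 X129.1910 Y49.2021
G00 X67.3247 Y124.3371
M3 S924
G1 X145.1479 Y50.9718 F489
G1 X133.3544 Y135.6561
G1 X95.5690 Y138.9174
G00 X133.2162 Y51.7419
M3 S924
G1 X126.2329 Y56.7702 F489
G1 X122.7639 Y70.0143
G1 X121.3400 Y85.1346
G1 X120.4921 Y95.7910
G1 X118.7513 Y95.6437
G00 X113.2601 Y121.2786
M3 S924
G1 X127.9165 Y51.4823 F489
G1 X210.1858 Y126.7681
G00 X128.7331 Y136.5760
M3 S924
G1 X143.9301 Y136.1441 F489
G1 X153.0676 Y123.9933
G1 X149.2649 Y109.2735
G1 X135.3855 Y103.0689
G1 X121.8809 Y110.0517
G1 X118.9203 Y124.9638
G1 X128.7331 Y136.5760
G00 X56.6008 Y29.8877
M3 S924
G1 X54.4294 Y36.5707 F489
G1 X48.7445 Y40.7010
G1 X41.7175 Y40.7010
G1 X36.0326 Y36.5707
G1 X33.8612 Y29.8877
G1 X36.0326 Y23.2047
G1 X41.7175 Y19.0744
G1 X48.7445 Y19.0744
G1 X54.4294 Y23.2047
G1 X56.6008 Y29.8877
G00 X16.3960 Y137.8998
M3 S924
G1 X77.7223 Y123.2946 F489
G1 X180.2334 Y44.4942
G1 X12.1283 Y99.1820
G1 X16.3960 Y137.8998
M5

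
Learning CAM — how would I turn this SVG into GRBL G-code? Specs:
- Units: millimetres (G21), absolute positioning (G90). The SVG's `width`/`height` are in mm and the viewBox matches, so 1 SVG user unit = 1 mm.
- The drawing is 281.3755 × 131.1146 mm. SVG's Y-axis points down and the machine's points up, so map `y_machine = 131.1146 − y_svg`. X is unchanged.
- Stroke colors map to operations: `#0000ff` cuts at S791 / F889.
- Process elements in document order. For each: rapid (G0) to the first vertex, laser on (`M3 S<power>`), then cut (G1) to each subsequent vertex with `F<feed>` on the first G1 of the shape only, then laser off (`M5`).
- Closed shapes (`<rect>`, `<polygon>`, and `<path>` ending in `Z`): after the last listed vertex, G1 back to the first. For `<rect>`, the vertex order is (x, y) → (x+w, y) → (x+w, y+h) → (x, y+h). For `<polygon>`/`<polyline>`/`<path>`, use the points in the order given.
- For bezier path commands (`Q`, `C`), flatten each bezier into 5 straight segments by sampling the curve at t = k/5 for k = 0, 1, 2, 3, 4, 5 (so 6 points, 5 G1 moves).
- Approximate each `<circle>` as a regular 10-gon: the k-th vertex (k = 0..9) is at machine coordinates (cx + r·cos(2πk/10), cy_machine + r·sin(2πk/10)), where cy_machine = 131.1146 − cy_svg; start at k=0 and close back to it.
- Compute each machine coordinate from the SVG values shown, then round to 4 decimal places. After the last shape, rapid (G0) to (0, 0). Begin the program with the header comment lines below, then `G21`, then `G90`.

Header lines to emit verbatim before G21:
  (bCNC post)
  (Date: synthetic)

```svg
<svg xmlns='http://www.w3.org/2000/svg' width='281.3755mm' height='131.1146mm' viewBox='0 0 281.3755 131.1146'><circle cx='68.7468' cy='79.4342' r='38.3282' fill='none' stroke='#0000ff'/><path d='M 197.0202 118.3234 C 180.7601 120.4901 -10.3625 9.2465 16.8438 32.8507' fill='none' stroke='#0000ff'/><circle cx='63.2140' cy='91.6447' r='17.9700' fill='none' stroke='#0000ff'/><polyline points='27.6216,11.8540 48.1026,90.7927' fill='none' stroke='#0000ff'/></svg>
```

(bCNC post)
(Date: synthetic)
G21
G90
G0 X107.0750 Y51.6804
M3 S791
G1 X99.7550 Y74.2092 F889
G1 X80.5909 Y88.1327
G1 X56.9027 Y88.1327
G1 X37.7386 Y74.2092
G1 X30.4186 Y51.6804
G1 X37.7386 Y29.1516
G1 X56.9027 Y15.2281
G1 X80.5909 Y15.2281
G1 X99.7550 Y29.1516
G1 X107.0750 Y51.6804
M5
G0 X197.0202 Y12.7912
M3 S791
G1 X169.4262 Y23.1144 F889
G1 X118.7383 Y48.7396
G1 X63.8299 Y77.7505
G1 X23.5740 Y98.2307
G1 X16.8438 Y98.2639
M5
G0 X81.1840 Y39.4699
M3 S791
G1 X77.7520 Y50.0324 F889
G1 X68.7670 Y56.5604
G1 X57.6610 Y56.5604
G1 X48.6760 Y50.0324
G1 X45.2440 Y39.4699
G1 X48.6760 Y28.9074
G1 X57.6610 Y22.3794
G1 X68.7670 Y22.3794
G1 X77.7520 Y28.9074
G1 X81.1840 Y39.4699
M5
G0 X27.6216 Y119.2606
M3 S791
G1 X48.1026 Y40.3219 F889
M5
G0 X0.0000 Y0.0000

1 u = 1 mm; y_m = 131.1146 − y.

[1] `<circle>` circle, #0000ff→cut S791 F889: (107.0750,51.6804) → (99.7550,74.2092) → (80.5909,88.1327) → (56.9027,88.1327) → (37.7386,74.2092) → (30.4186,51.6804) → (37.7386,29.1516) → (56.9027,15.2281) → (80.5909,15.2281) → (99.7550,29.1516) → (107.0750,51.6804) (closed)

[2] `<path>` cubic bezier, #0000ff→cut S791 F889: (197.0202,12.7912) → (169.4262,23.1144) → (118.7383,48.7396) → (63.8299,77.7505) → (23.5740,98.2307) → (16.8438,98.2639)

[3] `<circle>` circle, #0000ff→cut S791 F889: (81.1840,39.4699) → (77.7520,50.0324) → (68.7670,56.5604) → (57.6610,56.5604) → (48.6760,50.0324) → (45.2440,39.4699) → (48.6760,28.9074) → (57.6610,22.3794) → (68.7670,22.3794) → (77.7520,28.9074) → (81.1840,39.4699) (closed)

[4] `<polyline>` line segment, #0000ff→cut S791 F889: (27.6216,119.2606) → (48.1026,40.3219)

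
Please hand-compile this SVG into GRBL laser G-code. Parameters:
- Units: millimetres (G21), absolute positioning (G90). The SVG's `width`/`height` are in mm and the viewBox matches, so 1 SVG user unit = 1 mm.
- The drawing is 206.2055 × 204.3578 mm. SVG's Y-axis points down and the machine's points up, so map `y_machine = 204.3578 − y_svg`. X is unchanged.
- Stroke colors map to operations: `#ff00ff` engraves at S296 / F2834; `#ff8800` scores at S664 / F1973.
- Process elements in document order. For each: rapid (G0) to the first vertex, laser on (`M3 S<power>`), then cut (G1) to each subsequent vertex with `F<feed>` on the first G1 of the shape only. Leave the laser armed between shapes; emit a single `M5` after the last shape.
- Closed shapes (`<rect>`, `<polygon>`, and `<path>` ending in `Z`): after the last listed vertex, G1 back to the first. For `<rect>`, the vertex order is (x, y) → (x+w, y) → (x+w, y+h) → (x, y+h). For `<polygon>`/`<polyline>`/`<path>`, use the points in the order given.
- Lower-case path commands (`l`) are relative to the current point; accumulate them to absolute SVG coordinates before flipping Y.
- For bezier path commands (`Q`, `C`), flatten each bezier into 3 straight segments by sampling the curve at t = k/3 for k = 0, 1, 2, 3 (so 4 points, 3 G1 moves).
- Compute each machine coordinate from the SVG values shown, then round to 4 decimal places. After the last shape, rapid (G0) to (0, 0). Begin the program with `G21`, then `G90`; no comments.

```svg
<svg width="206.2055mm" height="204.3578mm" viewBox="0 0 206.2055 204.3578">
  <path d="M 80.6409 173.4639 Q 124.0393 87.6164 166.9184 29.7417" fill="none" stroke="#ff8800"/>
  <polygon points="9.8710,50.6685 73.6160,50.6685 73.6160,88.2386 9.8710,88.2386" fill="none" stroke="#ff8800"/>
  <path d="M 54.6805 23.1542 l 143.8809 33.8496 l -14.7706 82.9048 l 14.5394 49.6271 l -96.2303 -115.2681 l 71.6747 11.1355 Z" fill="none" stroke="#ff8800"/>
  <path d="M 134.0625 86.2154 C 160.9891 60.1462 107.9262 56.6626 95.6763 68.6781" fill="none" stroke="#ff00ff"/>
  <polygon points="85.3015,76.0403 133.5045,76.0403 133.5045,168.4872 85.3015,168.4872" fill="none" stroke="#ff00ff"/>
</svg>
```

G21
G90
G0 X80.6409 Y30.8939
M3 S664
G1 X109.5155 Y85.0175 F1973
G1 X138.2746 Y132.9249
G1 X166.9184 Y174.6161
G0 X9.8710 Y153.6893
M3 S664
G1 X73.6160 Y153.6893 F1973
G1 X73.6160 Y116.1192
G1 X9.8710 Y116.1192
G1 X9.8710 Y153.6893
G0 X54.6805 Y181.2036
M3 S664
G1 X198.5614 Y147.3540 F1973
G1 X183.7908 Y64.4492
G1 X198.3302 Y14.8221
G1 X102.0999 Y130.0902
G1 X173.7746 Y118.9547
G1 X54.6805 Y181.2036
G0 X134.0625 Y118.1424
M3 S296
G1 X138.8001 Y136.9455 F2834
G1 X117.0564 Y142.2664
G1 X95.6763 Y135.6797
G0 X85.3015 Y128.3175
M3 S296
G1 X133.5045 Y128.3175 F2834
G1 X133.5045 Y35.8706
G1 X85.3015 Y35.8706
G1 X85.3015 Y128.3175
M5
G0 X0.0000 Y0.0000

1 u = 1 mm; y_m = 204.3578 − y.

[1] `<path>` quadratic bezier, #ff8800→score S664 F1973: (80.6409,30.8939) → (109.5155,85.0175) → (138.2746,132.9249) → (166.9184,174.6161)

[2] `<polygon>` rectangle, #ff8800→score S664 F1973: (9.8710,153.6893) → (73.6160,153.6893) → (73.6160,116.1192) → (9.8710,116.1192) → (9.8710,153.6893) (closed)

[3] `<path>` closed polygon, #ff8800→score S664 F1973: (54.6805,181.2036) → (198.5614,147.3540) → (183.7908,64.4492) → (198.3302,14.8221) → (102.0999,130.0902) → (173.7746,118.9547) → (54.6805,181.2036) (closed)

[4] `<path>` cubic bezier, #ff00ff→engrave S296 F2834: (134.0625,118.1424) → (138.8001,136.9455) → (117.0564,142.2664) → (95.6763,135.6797)

[5] `<polygon>` rectangle, #ff00ff→engrave S296 F2834: (85.3015,128.3175) → (133.5045,128.3175) → (133.5045,35.8706) → (85.3015,35.8706) → (85.3015,128.3175) (closed)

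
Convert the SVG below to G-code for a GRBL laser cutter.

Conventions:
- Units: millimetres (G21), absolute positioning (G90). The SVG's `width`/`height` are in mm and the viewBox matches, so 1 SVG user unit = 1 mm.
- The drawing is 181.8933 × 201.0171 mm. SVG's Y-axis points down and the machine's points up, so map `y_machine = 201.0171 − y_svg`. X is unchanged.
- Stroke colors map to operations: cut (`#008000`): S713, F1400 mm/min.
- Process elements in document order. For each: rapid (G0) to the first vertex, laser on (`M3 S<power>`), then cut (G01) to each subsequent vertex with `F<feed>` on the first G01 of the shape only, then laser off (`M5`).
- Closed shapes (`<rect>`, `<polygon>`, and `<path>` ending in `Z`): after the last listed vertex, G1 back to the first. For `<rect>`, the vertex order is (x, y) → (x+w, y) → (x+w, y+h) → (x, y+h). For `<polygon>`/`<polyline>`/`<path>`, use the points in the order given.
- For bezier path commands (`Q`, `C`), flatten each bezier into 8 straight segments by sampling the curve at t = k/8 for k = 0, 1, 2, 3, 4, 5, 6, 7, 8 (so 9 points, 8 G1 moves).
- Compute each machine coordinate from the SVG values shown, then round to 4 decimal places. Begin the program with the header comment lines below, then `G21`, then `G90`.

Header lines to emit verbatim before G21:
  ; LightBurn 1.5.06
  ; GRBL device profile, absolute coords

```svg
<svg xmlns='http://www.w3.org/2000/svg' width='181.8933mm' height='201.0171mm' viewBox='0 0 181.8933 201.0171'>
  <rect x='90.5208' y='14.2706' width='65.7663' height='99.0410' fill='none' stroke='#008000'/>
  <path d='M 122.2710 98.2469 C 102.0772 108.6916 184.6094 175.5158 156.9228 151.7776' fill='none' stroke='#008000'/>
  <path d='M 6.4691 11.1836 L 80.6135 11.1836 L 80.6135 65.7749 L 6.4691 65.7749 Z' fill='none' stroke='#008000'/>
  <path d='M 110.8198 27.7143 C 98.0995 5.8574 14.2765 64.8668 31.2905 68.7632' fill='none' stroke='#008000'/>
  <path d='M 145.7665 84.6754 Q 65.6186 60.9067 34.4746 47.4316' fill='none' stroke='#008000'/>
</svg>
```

viewBox `0 0 181.8933 201.0171` with mm width/height → 1 unit = 1 mm. Flip: y_m = 201.0171 − y_svg.

**Shape 1** — `<rect>` rectangle, stroke `#008000` → cut (S713, F1400). Machine vertices: (90.5208,186.7465) → (156.2871,186.7465) → (156.2871,87.7055) → (90.5208,87.7055) → (90.5208,186.7465). Closed: final G1 returns to the first vertex.

**Shape 2** — `<path>` cubic bezier, stroke `#008000` → cut (S713, F1400). Control points (SVG): P0=(122.2710,98.2469), P1=(102.0772,108.6916), P2=(184.6094,175.5158), P3=(156.9228,151.7776); sampled at t=k/8. Machine vertices: (122.2710,102.7702) → (119.0977,96.4976) → (123.0595,86.6615) → (131.6610,74.9837) → (142.4067,63.1863) → (152.8012,52.9911) → (160.3490,46.1203) → (162.5547,44.2958) → (156.9228,49.2395). Open path.

**Shape 3** — `<path>` rectangle, stroke `#008000` → cut (S713, F1400). Machine vertices: (6.4691,189.8335) → (80.6135,189.8335) → (80.6135,135.2422) → (6.4691,135.2422) → (6.4691,189.8335). Closed: final G1 returns to the first vertex.

**Shape 4** — `<path>` cubic bezier, stroke `#008000` → cut (S713, F1400). Control points (SVG): P0=(110.8198,27.7143), P1=(98.0995,5.8574), P2=(14.2765,64.8668), P3=(31.2905,68.7632); sampled at t=k/8. Machine vertices: (110.8198,173.3028) → (103.0526,177.9741) → (90.6344,176.6577) → (75.5801,170.9471) → (59.9048,162.4358) → (45.6232,152.7174) → (34.7504,143.3852) → (29.3012,136.0329) → (31.2905,132.2539). Open path.

**Shape 5** — `<path>` quadratic bezier, stroke `#008000` → cut (S713, F1400). Control points (SVG): P0=(145.7665,84.6754), P1=(65.6186,60.9067), P2=(34.4746,47.4316); sampled at t=k/8. Machine vertices: (145.7665,116.3417) → (126.4952,122.1230) → (108.7553,127.5827) → (92.5467,132.7207) → (77.8696,137.5370) → (64.7238,142.0316) → (53.1093,146.2046) → (43.0263,150.0559) → (34.4746,153.5855). Open path.

; LightBurn 1.5.06
; GRBL device profile, absolute coords
G21
G90
G0 X90.5208 Y186.7465
M3 S713
G01 X156.2871 Y186.7465 F1400
G01 X156.2871 Y87.7055
G01 X90.5208 Y87.7055
G01 X90.5208 Y186.7465
M5
G0 X122.2710 Y102.7702
M3 S713
G01 X119.0977 Y96.4976 F1400
G01 X123.0595 Y86.6615
G01 X131.6610 Y74.9837
G01 X142.4067 Y63.1863
G01 X152.8012 Y52.9911
G01 X160.3490 Y46.1203
G01 X162.5547 Y44.2958
G01 X156.9228 Y49.2395
M5
G0 X6.4691 Y189.8335
M3 S713
G01 X80.6135 Y189.8335 F1400
G01 X80.6135 Y135.2422
G01 X6.4691 Y135.2422
G01 X6.4691 Y189.8335
M5
G0 X110.8198 Y173.3028
M3 S713
G01 X103.0526 Y177.9741 F1400
G01 X90.6344 Y176.6577
G01 X75.5801 Y170.9471
G01 X59.9048 Y162.4358
G01 X45.6232 Y152.7174
G01 X34.7504 Y143.3852
G01 X29.3012 Y136.0329
G01 X31.2905 Y132.2539
M5
G0 X145.7665 Y116.3417
M3 S713
G01 X126.4952 Y122.1230 F1400
G01 X108.7553 Y127.5827
G01 X92.5467 Y132.7207
G01 X77.8696 Y137.5370
G01 X64.7238 Y142.0316
G01 X53.1093 Y146.2046
G01 X43.0263 Y150.0559
G01 X34.4746 Y153.5855
M5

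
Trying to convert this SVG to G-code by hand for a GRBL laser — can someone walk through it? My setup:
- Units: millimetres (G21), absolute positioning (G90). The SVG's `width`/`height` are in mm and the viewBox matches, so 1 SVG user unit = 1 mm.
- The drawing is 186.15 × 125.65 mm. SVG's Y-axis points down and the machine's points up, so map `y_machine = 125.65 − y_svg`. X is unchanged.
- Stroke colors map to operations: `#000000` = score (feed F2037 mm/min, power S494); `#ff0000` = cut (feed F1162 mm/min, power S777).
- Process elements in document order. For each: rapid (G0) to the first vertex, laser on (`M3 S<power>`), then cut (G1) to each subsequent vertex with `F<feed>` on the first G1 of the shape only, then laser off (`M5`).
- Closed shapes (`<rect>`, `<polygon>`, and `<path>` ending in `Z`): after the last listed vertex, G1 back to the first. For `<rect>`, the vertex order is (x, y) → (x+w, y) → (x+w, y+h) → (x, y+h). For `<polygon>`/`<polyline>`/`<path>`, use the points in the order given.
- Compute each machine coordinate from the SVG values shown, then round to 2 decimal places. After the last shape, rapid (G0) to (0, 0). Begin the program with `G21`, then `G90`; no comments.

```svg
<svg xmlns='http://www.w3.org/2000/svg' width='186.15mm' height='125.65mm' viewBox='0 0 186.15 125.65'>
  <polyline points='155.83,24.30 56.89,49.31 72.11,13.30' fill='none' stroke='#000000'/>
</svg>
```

Since the viewBox matches the mm dimensions, user units are millimetres directly. The only transform is the Y-flip y_m = 125.65 − y_svg.

Shape 1 is a open polyline drawn with `<polyline>`. Its stroke #000000 means score at S494, F2037. After flipping Y the toolpath is (155.83,101.35) → (56.89,76.34) → (72.11,112.35).

G21
G90
G0 X155.83 Y101.35
M3 S494
G1 X56.89 Y76.34 F2037
G1 X72.11 Y112.35
M5
G0 X0.00 Y0.00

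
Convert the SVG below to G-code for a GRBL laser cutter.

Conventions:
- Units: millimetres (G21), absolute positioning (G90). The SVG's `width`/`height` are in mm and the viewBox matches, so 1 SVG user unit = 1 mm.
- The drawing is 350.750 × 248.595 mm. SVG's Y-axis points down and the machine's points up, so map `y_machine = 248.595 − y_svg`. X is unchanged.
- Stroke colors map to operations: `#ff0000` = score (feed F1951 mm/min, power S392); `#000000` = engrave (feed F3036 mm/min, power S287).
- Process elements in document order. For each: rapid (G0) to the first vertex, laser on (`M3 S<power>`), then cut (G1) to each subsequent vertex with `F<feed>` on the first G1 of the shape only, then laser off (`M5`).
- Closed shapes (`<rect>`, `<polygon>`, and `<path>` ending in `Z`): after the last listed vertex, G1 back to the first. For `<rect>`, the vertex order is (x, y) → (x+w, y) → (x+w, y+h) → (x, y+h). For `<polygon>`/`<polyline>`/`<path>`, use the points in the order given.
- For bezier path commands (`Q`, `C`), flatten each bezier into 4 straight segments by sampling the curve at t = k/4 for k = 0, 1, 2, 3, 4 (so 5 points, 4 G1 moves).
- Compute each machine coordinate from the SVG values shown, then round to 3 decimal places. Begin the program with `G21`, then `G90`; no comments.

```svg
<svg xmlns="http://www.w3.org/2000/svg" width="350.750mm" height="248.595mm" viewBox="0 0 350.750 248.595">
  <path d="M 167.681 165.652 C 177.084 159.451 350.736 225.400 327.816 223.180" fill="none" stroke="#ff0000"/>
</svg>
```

Since the viewBox matches the mm dimensions, user units are millimetres directly. The only transform is the Y-flip y_m = 248.595 − y_svg.

Shape 1 is a cubic bezier drawn with `<path>`. Its stroke #ff0000 means score at S392, F1951. After flipping Y the toolpath is (167.681,82.943) → (199.892,76.258) → (259.870,55.672) → (313.787,34.339) → (327.816,25.415).

G21
G90
G0 X167.681 Y82.943
M3 S392
G1 X199.892 Y76.258 F1951
G1 X259.870 Y55.672
G1 X313.787 Y34.339
G1 X327.816 Y25.415
M5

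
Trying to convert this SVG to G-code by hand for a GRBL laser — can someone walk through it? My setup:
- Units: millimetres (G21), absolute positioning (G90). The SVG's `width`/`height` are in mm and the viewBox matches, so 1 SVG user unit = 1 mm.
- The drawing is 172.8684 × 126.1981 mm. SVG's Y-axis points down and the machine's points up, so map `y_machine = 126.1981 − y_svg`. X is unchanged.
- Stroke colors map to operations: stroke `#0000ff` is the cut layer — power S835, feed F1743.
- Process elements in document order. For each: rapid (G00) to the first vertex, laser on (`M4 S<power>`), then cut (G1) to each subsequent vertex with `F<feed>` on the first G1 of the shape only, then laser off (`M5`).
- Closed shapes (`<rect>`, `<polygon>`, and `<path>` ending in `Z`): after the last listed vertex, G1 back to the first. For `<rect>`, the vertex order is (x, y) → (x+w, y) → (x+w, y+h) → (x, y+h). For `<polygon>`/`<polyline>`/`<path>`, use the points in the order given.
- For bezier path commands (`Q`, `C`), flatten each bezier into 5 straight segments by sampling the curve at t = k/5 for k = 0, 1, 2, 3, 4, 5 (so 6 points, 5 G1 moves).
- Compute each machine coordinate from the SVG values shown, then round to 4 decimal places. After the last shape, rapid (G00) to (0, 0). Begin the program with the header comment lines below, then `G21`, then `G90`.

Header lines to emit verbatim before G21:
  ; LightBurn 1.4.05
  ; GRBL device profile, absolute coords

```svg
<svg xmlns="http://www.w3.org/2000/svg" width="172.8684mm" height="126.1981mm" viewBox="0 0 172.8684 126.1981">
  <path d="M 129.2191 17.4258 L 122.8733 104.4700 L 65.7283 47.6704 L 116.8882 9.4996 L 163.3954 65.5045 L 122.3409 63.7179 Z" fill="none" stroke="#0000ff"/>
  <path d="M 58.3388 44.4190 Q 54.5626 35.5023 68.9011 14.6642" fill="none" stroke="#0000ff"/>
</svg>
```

viewBox `0 0 172.8684 126.1981` with mm width/height → 1 unit = 1 mm. Flip: y_m = 126.1981 − y_svg.

**Shape 1** — `<path>` closed polygon, stroke `#0000ff` → cut (S835, F1743). Machine vertices: (129.2191,108.7723) → (122.8733,21.7281) → (65.7283,78.5277) → (116.8882,116.6985) → (163.3954,60.6936) → (122.3409,62.4802) → (129.2191,108.7723). Closed: final G1 returns to the first vertex.

**Shape 2** — `<path>` quadratic bezier, stroke `#0000ff` → cut (S835, F1743). Control points (SVG): P0=(58.3388,44.4190), P1=(54.5626,35.5023), P2=(68.9011,14.6642); sampled at t=k/5. Machine vertices: (58.3388,81.7791) → (57.5529,85.8226) → (58.2162,90.8199) → (60.3287,96.7708) → (63.8903,103.6755) → (68.9011,111.5339). Open path.

; LightBurn 1.4.05
; GRBL device profile, absolute coords
G21
G90
G00 X129.2191 Y108.7723
M4 S835
G1 X122.8733 Y21.7281 F1743
G1 X65.7283 Y78.5277
G1 X116.8882 Y116.6985
G1 X163.3954 Y60.6936
G1 X122.3409 Y62.4802
G1 X129.2191 Y108.7723
M5
G00 X58.3388 Y81.7791
M4 S835
G1 X57.5529 Y85.8226 F1743
G1 X58.2162 Y90.8199
G1 X60.3287 Y96.7708
G1 X63.8903 Y103.6755
G1 X68.9011 Y111.5339
M5
G00 X0.0000 Y0.0000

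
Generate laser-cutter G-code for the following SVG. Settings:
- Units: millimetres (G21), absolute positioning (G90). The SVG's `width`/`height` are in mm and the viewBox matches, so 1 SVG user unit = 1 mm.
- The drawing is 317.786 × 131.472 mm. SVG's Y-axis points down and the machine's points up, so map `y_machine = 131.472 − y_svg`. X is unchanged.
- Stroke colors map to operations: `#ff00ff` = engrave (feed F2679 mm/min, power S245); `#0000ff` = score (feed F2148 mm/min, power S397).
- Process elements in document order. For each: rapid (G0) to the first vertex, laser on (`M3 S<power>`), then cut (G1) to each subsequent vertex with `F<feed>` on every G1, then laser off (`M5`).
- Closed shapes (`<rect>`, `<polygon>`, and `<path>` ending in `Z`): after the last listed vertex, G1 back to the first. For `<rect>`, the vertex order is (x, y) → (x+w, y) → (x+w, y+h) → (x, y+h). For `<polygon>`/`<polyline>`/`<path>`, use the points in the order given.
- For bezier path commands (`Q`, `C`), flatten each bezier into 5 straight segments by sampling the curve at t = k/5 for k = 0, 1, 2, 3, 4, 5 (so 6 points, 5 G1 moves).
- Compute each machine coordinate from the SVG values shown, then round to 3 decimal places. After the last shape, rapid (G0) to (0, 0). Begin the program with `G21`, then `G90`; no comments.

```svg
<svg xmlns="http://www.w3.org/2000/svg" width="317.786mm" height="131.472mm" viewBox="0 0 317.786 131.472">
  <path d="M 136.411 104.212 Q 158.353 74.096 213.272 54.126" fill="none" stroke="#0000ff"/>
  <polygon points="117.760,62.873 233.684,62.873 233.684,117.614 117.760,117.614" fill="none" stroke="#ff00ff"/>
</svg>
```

Since the viewBox matches the mm dimensions, user units are millimetres directly. The only transform is the Y-flip y_m = 131.472 − y_svg.

Shape 1 is a quadratic bezier drawn with `<path>`. Its stroke #0000ff means score at S397, F2148. After flipping Y the toolpath is (136.411,27.260) → (146.507,38.901) → (159.241,49.729) → (174.613,59.747) → (192.623,68.952) → (213.272,77.346).

Shape 2 is a rectangle drawn with `<polygon>`. Its stroke #ff00ff means engrave at S245, F2679. After flipping Y the toolpath is (117.760,68.599) → (233.684,68.599) → (233.684,13.858) → (117.760,13.858) → (117.760,68.599), returning to the start.

G21
G90
G0 X136.411 Y27.260
M3 S397
G1 X146.507 Y38.901 F2148
G1 X159.241 Y49.729 F2148
G1 X174.613 Y59.747 F2148
G1 X192.623 Y68.952 F2148
G1 X213.272 Y77.346 F2148
M5
G0 X117.760 Y68.599
M3 S245
G1 X233.684 Y68.599 F2679
G1 X233.684 Y13.858 F2679
G1 X117.760 Y13.858 F2679
G1 X117.760 Y68.599 F2679
M5
G0 X0.000 Y0.000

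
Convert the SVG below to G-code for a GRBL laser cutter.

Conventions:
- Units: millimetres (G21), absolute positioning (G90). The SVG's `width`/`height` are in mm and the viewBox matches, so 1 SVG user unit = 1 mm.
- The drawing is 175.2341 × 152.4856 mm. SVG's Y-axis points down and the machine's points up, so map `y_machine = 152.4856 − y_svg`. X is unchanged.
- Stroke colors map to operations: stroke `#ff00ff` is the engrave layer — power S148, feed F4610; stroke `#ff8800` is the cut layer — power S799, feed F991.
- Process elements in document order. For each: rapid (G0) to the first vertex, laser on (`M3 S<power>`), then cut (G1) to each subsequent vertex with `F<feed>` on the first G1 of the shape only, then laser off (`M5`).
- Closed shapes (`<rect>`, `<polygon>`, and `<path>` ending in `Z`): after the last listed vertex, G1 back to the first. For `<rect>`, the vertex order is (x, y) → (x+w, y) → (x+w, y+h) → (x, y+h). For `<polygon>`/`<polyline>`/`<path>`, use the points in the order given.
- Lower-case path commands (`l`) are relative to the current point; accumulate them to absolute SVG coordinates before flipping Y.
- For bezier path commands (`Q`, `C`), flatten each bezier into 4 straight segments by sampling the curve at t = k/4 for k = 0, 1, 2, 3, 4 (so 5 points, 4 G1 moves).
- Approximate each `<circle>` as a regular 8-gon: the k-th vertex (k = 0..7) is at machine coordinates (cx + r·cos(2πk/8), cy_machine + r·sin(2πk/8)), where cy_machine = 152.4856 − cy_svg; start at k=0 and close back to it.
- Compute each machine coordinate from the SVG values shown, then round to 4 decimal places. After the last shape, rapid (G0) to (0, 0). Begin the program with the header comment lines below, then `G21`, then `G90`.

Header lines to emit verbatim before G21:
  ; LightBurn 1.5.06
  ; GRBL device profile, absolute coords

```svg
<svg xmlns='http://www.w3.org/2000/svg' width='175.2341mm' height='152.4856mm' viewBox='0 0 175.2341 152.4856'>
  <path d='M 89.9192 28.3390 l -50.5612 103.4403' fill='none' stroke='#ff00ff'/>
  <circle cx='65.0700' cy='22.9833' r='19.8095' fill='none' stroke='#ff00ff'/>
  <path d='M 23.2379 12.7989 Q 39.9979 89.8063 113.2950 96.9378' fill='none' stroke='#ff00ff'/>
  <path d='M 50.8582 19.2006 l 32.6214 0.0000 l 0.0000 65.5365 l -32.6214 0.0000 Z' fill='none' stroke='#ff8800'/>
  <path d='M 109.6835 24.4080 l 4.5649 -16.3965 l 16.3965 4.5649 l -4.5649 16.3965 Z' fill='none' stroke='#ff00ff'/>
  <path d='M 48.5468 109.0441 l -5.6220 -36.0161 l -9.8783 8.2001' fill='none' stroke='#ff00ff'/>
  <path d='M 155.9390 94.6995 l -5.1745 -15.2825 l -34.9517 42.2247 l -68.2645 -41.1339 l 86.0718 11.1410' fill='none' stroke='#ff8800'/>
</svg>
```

1 u = 1 mm; y_m = 152.4856 − y.

[1] `<path>` line segment, #ff00ff→engrave S148 F4610: (89.9192,124.1466) → (39.3580,20.7063)

[2] `<circle>` circle, #ff00ff→engrave S148 F4610: (84.8795,129.5023) → (79.0774,143.5097) → (65.0700,149.3118) → (51.0626,143.5097) → (45.2605,129.5023) → (51.0626,115.4949) → (65.0700,109.6928) → (79.0774,115.4949) → (84.8795,129.5023) (closed)

[3] `<path>` quadratic bezier, #ff00ff→engrave S148 F4610: (23.2379,139.6867) → (35.1515,105.5502) → (54.1322,80.1483) → (80.1800,63.4808) → (113.2950,55.5478)

[4] `<path>` rectangle, #ff8800→cut S799 F991: (50.8582,133.2850) → (83.4796,133.2850) → (83.4796,67.7485) → (50.8582,67.7485) → (50.8582,133.2850) (closed)

[5] `<path>` regular polygon, #ff00ff→engrave S148 F4610: (109.6835,128.0776) → (114.2484,144.4741) → (130.6449,139.9092) → (126.0800,123.5127) → (109.6835,128.0776) (closed)

[6] `<path>` open polyline, #ff00ff→engrave S148 F4610: (48.5468,43.4415) → (42.9248,79.4576) → (33.0465,71.2575)

[7] `<path>` open polyline, #ff8800→cut S799 F991: (155.9390,57.7861) → (150.7645,73.0686) → (115.8128,30.8439) → (47.5483,71.9778) → (133.6201,60.8368)

; LightBurn 1.5.06
; GRBL device profile, absolute coords
G21
G90
G0 X89.9192 Y124.1466
M3 S148
G1 X39.3580 Y20.7063 F4610
M5
G0 X84.8795 Y129.5023
M3 S148
G1 X79.0774 Y143.5097 F4610
G1 X65.0700 Y149.3118
G1 X51.0626 Y143.5097
G1 X45.2605 Y129.5023
G1 X51.0626 Y115.4949
G1 X65.0700 Y109.6928
G1 X79.0774 Y115.4949
G1 X84.8795 Y129.5023
M5
G0 X23.2379 Y139.6867
M3 S148
G1 X35.1515 Y105.5502 F4610
G1 X54.1322 Y80.1483
G1 X80.1800 Y63.4808
G1 X113.2950 Y55.5478
M5
G0 X50.8582 Y133.2850
M3 S799
G1 X83.4796 Y133.2850 F991
G1 X83.4796 Y67.7485
G1 X50.8582 Y67.7485
G1 X50.8582 Y133.2850
M5
G0 X109.6835 Y128.0776
M3 S148
G1 X114.2484 Y144.4741 F4610
G1 X130.6449 Y139.9092
G1 X126.0800 Y123.5127
G1 X109.6835 Y128.0776
M5
G0 X48.5468 Y43.4415
M3 S148
G1 X42.9248 Y79.4576 F4610
G1 X33.0465 Y71.2575
M5
G0 X155.9390 Y57.7861
M3 S799
G1 X150.7645 Y73.0686 F991
G1 X115.8128 Y30.8439
G1 X47.5483 Y71.9778
G1 X133.6201 Y60.8368
M5
G0 X0.0000 Y0.0000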